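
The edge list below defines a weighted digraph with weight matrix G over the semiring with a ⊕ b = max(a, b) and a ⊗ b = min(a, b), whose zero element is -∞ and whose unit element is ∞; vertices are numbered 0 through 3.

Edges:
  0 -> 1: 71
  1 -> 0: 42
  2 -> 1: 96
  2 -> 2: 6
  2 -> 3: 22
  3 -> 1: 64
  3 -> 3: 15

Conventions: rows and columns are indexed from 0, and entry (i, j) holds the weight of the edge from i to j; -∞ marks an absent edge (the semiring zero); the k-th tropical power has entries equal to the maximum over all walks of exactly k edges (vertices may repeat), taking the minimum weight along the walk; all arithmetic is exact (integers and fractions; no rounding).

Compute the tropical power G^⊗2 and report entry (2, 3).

G^⊗2:
  [42, -∞, -∞, -∞]
  [-∞, 42, -∞, -∞]
  [42, 22, 6, 15]
  [42, 15, -∞, 15]
Key observation: the optimum is the walk 2->3->3, with weight 22 min 15 = 15.
Optimal value attained by: walk 2->3->3.
Answer: (G^⊗2)[2][3] = 15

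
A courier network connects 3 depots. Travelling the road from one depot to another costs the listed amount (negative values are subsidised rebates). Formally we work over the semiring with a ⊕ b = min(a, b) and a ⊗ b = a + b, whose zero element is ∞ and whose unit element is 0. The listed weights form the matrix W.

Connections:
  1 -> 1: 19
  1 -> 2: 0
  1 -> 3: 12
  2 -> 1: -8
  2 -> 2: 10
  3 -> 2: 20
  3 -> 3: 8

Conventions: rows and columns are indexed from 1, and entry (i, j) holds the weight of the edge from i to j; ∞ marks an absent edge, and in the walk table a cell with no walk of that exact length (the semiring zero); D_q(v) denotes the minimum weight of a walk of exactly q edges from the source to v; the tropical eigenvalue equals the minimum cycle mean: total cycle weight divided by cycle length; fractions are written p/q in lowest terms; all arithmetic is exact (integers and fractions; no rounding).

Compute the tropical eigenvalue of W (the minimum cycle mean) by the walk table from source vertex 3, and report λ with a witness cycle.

q=0: [∞, ∞, 0]
q=1: [∞, 20, 8]
q=2: [12, 28, 16]
q=3: [20, 12, 24]
Optimal cycle mean attained by: cycle 1->2->1, total 0 + (-8), length 2.
Answer: λ = -4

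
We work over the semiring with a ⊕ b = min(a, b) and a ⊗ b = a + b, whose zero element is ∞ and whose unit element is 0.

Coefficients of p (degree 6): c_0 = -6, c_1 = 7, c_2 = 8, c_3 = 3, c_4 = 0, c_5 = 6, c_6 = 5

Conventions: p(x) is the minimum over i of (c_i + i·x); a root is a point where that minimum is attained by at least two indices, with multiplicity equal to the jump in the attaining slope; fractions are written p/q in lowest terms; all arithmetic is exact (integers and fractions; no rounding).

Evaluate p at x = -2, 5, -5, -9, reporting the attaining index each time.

p(-2) = min(-6+0·(-2)=-6, 7+1·(-2)=5, 8+2·(-2)=4, 3+3·(-2)=-3, 0+4·(-2)=-8, 6+5·(-2)=-4, 5+6·(-2)=-7) = -8 (attained by i=4)
p(5) = min(-6+0·5=-6, 7+1·5=12, 8+2·5=18, 3+3·5=18, 0+4·5=20, 6+5·5=31, 5+6·5=35) = -6 (attained by i=0)
p(-5) = min(-6+0·(-5)=-6, 7+1·(-5)=2, 8+2·(-5)=-2, 3+3·(-5)=-12, 0+4·(-5)=-20, 6+5·(-5)=-19, 5+6·(-5)=-25) = -25 (attained by i=6)
p(-9) = min(-6+0·(-9)=-6, 7+1·(-9)=-2, 8+2·(-9)=-10, 3+3·(-9)=-24, 0+4·(-9)=-36, 6+5·(-9)=-39, 5+6·(-9)=-49) = -49 (attained by i=6)
Answer: p(-2) = -8; p(5) = -6; p(-5) = -25; p(-9) = -49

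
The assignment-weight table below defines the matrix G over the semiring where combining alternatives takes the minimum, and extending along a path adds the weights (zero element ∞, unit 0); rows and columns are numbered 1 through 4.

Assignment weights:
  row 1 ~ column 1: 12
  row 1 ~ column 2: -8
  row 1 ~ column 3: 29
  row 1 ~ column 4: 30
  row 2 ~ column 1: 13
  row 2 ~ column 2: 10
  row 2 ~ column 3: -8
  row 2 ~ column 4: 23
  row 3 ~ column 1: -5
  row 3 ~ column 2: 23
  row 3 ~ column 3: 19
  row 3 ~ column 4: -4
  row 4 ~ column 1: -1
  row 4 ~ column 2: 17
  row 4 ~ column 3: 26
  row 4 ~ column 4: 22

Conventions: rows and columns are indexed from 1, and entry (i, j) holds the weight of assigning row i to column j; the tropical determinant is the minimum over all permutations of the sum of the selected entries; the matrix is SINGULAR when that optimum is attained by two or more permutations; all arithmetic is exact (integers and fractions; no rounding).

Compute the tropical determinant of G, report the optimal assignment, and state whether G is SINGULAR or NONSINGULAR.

σ = (1, 2, 3, 4): 12 + 10 + 19 + 22 = 63
σ = (1, 2, 4, 3): 12 + 10 + (-4) + 26 = 44
σ = (1, 3, 2, 4): 12 + (-8) + 23 + 22 = 49
σ = (1, 3, 4, 2): 12 + (-8) + (-4) + 17 = 17
σ = (1, 4, 2, 3): 12 + 23 + 23 + 26 = 84
σ = (1, 4, 3, 2): 12 + 23 + 19 + 17 = 71
σ = (2, 1, 3, 4): (-8) + 13 + 19 + 22 = 46
σ = (2, 1, 4, 3): (-8) + 13 + (-4) + 26 = 27
σ = (2, 3, 1, 4): (-8) + (-8) + (-5) + 22 = 1
σ = (2, 3, 4, 1): (-8) + (-8) + (-4) + (-1) = -21
σ = (2, 4, 1, 3): (-8) + 23 + (-5) + 26 = 36
σ = (2, 4, 3, 1): (-8) + 23 + 19 + (-1) = 33
σ = (3, 1, 2, 4): 29 + 13 + 23 + 22 = 87
σ = (3, 1, 4, 2): 29 + 13 + (-4) + 17 = 55
σ = (3, 2, 1, 4): 29 + 10 + (-5) + 22 = 56
σ = (3, 2, 4, 1): 29 + 10 + (-4) + (-1) = 34
σ = (3, 4, 1, 2): 29 + 23 + (-5) + 17 = 64
σ = (3, 4, 2, 1): 29 + 23 + 23 + (-1) = 74
σ = (4, 1, 2, 3): 30 + 13 + 23 + 26 = 92
σ = (4, 1, 3, 2): 30 + 13 + 19 + 17 = 79
σ = (4, 2, 1, 3): 30 + 10 + (-5) + 26 = 61
σ = (4, 2, 3, 1): 30 + 10 + 19 + (-1) = 58
σ = (4, 3, 1, 2): 30 + (-8) + (-5) + 17 = 34
σ = (4, 3, 2, 1): 30 + (-8) + 23 + (-1) = 44
Optimal value attained by: σ = (2, 3, 4, 1).
Answer: det⊕(G) = -21; verdict: NONSINGULAR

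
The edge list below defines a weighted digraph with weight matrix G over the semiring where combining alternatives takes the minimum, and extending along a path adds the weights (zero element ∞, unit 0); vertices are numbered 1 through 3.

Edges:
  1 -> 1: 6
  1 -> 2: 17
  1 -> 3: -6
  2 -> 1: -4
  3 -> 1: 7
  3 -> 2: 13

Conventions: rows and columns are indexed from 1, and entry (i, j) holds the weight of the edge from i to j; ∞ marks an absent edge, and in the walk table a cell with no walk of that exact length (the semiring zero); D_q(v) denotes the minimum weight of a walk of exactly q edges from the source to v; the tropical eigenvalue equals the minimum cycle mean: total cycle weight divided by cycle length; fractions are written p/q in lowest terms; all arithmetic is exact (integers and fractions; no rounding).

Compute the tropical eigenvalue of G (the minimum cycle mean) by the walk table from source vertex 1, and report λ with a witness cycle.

q=0: [0, ∞, ∞]
q=1: [6, 17, -6]
q=2: [1, 7, 0]
q=3: [3, 13, -5]
Optimal cycle mean attained by: cycle 1->3->1, total (-6) + 7, length 2.
Answer: λ = 1/2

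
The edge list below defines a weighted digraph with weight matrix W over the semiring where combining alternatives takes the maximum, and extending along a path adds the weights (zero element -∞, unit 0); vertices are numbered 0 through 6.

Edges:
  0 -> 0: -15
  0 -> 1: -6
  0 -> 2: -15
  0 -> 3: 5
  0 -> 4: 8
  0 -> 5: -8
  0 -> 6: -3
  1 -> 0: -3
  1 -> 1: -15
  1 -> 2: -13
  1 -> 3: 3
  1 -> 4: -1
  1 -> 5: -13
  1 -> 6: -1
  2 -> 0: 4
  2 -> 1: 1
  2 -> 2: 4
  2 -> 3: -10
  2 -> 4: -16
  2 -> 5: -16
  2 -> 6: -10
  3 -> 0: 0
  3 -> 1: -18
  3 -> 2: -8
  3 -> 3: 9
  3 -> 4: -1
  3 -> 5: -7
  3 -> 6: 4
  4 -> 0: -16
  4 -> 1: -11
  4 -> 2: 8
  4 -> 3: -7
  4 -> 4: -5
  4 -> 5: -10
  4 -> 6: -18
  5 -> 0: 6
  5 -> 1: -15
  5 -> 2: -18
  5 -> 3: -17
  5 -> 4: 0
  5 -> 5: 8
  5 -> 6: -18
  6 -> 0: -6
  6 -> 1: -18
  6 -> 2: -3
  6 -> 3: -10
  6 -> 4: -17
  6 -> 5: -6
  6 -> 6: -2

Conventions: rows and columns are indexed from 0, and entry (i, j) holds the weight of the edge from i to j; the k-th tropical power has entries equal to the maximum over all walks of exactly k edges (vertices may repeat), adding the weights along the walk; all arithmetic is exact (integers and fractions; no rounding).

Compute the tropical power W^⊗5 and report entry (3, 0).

W^⊗2:
  [5, -3, 16, 14, 4, 0, 9]
  [3, -9, 7, 12, 5, -4, 7]
  [8, 5, 8, 9, 12, -4, 1]
  [9, -6, 7, 18, 8, 2, 13]
  [12, 9, 12, 2, -8, -2, -2]
  [14, 0, 8, 11, 14, 16, 3]
  [1, -2, 1, -1, 2, 2, -4]
W^⊗3:
  [20, 17, 20, 23, 13, 8, 18]
  [12, 8, 13, 21, 11, 5, 16]
  [12, 9, 20, 18, 16, 4, 13]
  [18, 8, 16, 27, 17, 11, 22]
  [16, 13, 16, 17, 20, 6, 9]
  [22, 9, 22, 20, 22, 24, 15]
  [8, 2, 10, 8, 9, 10, 3]
W^⊗4:
  [24, 21, 24, 32, 28, 16, 27]
  [21, 14, 19, 30, 20, 14, 25]
  [24, 21, 24, 27, 20, 12, 22]
  [27, 17, 25, 36, 26, 20, 31]
  [20, 17, 28, 26, 24, 14, 21]
  [30, 23, 30, 29, 30, 32, 24]
  [16, 11, 17, 17, 16, 18, 12]
W^⊗5:
  [32, 25, 36, 41, 32, 25, 36]
  [30, 20, 28, 39, 29, 23, 34]
  [28, 25, 28, 36, 32, 20, 31]
  [36, 26, 34, 45, 35, 29, 40]
  [32, 29, 32, 35, 28, 22, 30]
  [38, 31, 38, 38, 38, 40, 33]
  [24, 18, 24, 26, 24, 26, 21]
Key observation: the optimum is the walk 3->3->3->3->3->0, with weight 9 + 9 + 9 + 9 + 0 = 36.
Optimal value attained by: walk 3->3->3->3->3->0.
Answer: (W^⊗5)[3][0] = 36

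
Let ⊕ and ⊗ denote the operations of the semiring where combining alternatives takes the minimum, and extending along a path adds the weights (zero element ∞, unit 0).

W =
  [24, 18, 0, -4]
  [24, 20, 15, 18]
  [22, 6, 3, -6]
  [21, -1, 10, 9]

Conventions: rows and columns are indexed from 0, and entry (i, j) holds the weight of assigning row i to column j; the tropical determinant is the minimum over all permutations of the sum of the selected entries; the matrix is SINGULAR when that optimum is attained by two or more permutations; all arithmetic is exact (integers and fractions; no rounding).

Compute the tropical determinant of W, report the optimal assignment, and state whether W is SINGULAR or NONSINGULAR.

σ = (0, 1, 2, 3): 24 + 20 + 3 + 9 = 56
σ = (0, 1, 3, 2): 24 + 20 + (-6) + 10 = 48
σ = (0, 2, 1, 3): 24 + 15 + 6 + 9 = 54
σ = (0, 2, 3, 1): 24 + 15 + (-6) + (-1) = 32
σ = (0, 3, 1, 2): 24 + 18 + 6 + 10 = 58
σ = (0, 3, 2, 1): 24 + 18 + 3 + (-1) = 44
σ = (1, 0, 2, 3): 18 + 24 + 3 + 9 = 54
σ = (1, 0, 3, 2): 18 + 24 + (-6) + 10 = 46
σ = (1, 2, 0, 3): 18 + 15 + 22 + 9 = 64
σ = (1, 2, 3, 0): 18 + 15 + (-6) + 21 = 48
σ = (1, 3, 0, 2): 18 + 18 + 22 + 10 = 68
σ = (1, 3, 2, 0): 18 + 18 + 3 + 21 = 60
σ = (2, 0, 1, 3): 0 + 24 + 6 + 9 = 39
σ = (2, 0, 3, 1): 0 + 24 + (-6) + (-1) = 17
σ = (2, 1, 0, 3): 0 + 20 + 22 + 9 = 51
σ = (2, 1, 3, 0): 0 + 20 + (-6) + 21 = 35
σ = (2, 3, 0, 1): 0 + 18 + 22 + (-1) = 39
σ = (2, 3, 1, 0): 0 + 18 + 6 + 21 = 45
σ = (3, 0, 1, 2): (-4) + 24 + 6 + 10 = 36
σ = (3, 0, 2, 1): (-4) + 24 + 3 + (-1) = 22
σ = (3, 1, 0, 2): (-4) + 20 + 22 + 10 = 48
σ = (3, 1, 2, 0): (-4) + 20 + 3 + 21 = 40
σ = (3, 2, 0, 1): (-4) + 15 + 22 + (-1) = 32
σ = (3, 2, 1, 0): (-4) + 15 + 6 + 21 = 38
Optimal value attained by: σ = (2, 0, 3, 1).
Answer: det⊕(W) = 17; verdict: NONSINGULAR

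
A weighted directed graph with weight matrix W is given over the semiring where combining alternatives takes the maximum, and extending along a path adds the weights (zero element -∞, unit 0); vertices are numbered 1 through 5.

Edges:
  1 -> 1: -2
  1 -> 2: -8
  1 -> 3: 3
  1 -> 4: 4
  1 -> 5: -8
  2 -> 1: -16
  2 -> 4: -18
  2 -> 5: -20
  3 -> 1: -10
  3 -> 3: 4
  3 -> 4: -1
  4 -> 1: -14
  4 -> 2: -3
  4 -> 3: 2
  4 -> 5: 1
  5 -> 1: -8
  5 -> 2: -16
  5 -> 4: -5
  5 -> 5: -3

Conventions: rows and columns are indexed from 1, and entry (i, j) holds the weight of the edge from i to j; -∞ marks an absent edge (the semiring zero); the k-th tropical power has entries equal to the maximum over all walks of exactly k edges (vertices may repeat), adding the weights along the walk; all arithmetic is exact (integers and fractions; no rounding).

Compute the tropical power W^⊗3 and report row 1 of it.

W^⊗2:
  [-4, 1, 7, 2, 5]
  [-18, -21, -13, -12, -17]
  [-6, -4, 8, 3, 0]
  [-7, -15, 6, 1, -2]
  [-10, -8, -3, -4, -4]
W^⊗3:
  [-3, -1, 11, 6, 3]
  [-20, -15, -9, -14, -11]
  [-2, 0, 12, 7, 4]
  [-4, -2, 10, 5, 2]
  [-12, -7, 1, -4, -3]
Answer: row 1 of W^⊗3 = [-3, -1, 11, 6, 3]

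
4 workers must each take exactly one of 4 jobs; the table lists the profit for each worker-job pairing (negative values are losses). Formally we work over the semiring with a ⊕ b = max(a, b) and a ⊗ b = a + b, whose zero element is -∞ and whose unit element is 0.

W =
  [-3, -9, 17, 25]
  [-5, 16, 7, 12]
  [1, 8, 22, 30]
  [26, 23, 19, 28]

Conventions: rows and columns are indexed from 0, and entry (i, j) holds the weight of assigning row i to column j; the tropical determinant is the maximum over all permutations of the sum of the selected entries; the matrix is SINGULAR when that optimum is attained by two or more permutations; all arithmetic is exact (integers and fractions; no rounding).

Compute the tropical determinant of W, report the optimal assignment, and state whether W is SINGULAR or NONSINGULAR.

σ = (0, 1, 2, 3): (-3) + 16 + 22 + 28 = 63
σ = (0, 1, 3, 2): (-3) + 16 + 30 + 19 = 62
σ = (0, 2, 1, 3): (-3) + 7 + 8 + 28 = 40
σ = (0, 2, 3, 1): (-3) + 7 + 30 + 23 = 57
σ = (0, 3, 1, 2): (-3) + 12 + 8 + 19 = 36
σ = (0, 3, 2, 1): (-3) + 12 + 22 + 23 = 54
σ = (1, 0, 2, 3): (-9) + (-5) + 22 + 28 = 36
σ = (1, 0, 3, 2): (-9) + (-5) + 30 + 19 = 35
σ = (1, 2, 0, 3): (-9) + 7 + 1 + 28 = 27
σ = (1, 2, 3, 0): (-9) + 7 + 30 + 26 = 54
σ = (1, 3, 0, 2): (-9) + 12 + 1 + 19 = 23
σ = (1, 3, 2, 0): (-9) + 12 + 22 + 26 = 51
σ = (2, 0, 1, 3): 17 + (-5) + 8 + 28 = 48
σ = (2, 0, 3, 1): 17 + (-5) + 30 + 23 = 65
σ = (2, 1, 0, 3): 17 + 16 + 1 + 28 = 62
σ = (2, 1, 3, 0): 17 + 16 + 30 + 26 = 89
σ = (2, 3, 0, 1): 17 + 12 + 1 + 23 = 53
σ = (2, 3, 1, 0): 17 + 12 + 8 + 26 = 63
σ = (3, 0, 1, 2): 25 + (-5) + 8 + 19 = 47
σ = (3, 0, 2, 1): 25 + (-5) + 22 + 23 = 65
σ = (3, 1, 0, 2): 25 + 16 + 1 + 19 = 61
σ = (3, 1, 2, 0): 25 + 16 + 22 + 26 = 89
σ = (3, 2, 0, 1): 25 + 7 + 1 + 23 = 56
σ = (3, 2, 1, 0): 25 + 7 + 8 + 26 = 66
Optimal value attained by: σ = (2, 1, 3, 0).
Answer: det⊕(W) = 89; verdict: SINGULAR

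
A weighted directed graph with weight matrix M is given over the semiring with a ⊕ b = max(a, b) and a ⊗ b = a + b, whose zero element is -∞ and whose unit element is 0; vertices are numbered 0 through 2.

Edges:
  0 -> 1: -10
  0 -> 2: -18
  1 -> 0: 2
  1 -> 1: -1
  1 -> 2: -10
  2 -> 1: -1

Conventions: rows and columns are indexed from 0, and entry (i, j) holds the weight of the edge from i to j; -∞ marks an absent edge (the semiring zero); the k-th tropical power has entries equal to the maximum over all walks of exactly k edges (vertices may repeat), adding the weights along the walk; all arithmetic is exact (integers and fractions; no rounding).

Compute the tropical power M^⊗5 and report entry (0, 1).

M^⊗2:
  [-8, -11, -20]
  [1, -2, -11]
  [1, -2, -11]
M^⊗3:
  [-9, -12, -21]
  [0, -3, -12]
  [0, -3, -12]
M^⊗4:
  [-10, -13, -22]
  [-1, -4, -13]
  [-1, -4, -13]
M^⊗5:
  [-11, -14, -23]
  [-2, -5, -14]
  [-2, -5, -14]
Key observation: the optimum is the walk 0->1->1->1->1->1, with weight (-10) + (-1) + (-1) + (-1) + (-1) = -14.
Optimal value attained by: walk 0->1->1->1->1->1.
Answer: (M^⊗5)[0][1] = -14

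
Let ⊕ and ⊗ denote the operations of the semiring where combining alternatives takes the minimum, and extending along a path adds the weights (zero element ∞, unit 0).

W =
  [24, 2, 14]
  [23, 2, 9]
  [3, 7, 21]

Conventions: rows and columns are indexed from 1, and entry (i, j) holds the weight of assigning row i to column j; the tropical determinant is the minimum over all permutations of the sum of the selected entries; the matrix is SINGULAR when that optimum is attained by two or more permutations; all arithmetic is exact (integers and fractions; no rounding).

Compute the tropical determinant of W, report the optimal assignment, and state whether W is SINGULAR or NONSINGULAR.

σ = (1, 2, 3): 24 + 2 + 21 = 47
σ = (1, 3, 2): 24 + 9 + 7 = 40
σ = (2, 1, 3): 2 + 23 + 21 = 46
σ = (2, 3, 1): 2 + 9 + 3 = 14
σ = (3, 1, 2): 14 + 23 + 7 = 44
σ = (3, 2, 1): 14 + 2 + 3 = 19
Optimal value attained by: σ = (2, 3, 1).
Answer: det⊕(W) = 14; verdict: NONSINGULAR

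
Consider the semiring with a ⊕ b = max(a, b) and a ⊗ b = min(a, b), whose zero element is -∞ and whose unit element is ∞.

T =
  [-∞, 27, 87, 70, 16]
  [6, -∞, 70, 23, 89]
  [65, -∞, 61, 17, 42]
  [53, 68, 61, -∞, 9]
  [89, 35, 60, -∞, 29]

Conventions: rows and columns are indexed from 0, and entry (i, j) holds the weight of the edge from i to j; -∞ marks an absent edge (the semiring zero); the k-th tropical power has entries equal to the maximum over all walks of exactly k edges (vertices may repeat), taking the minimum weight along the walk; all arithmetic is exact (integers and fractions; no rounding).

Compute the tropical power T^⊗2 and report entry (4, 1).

T^⊗2:
  [65, 68, 61, 23, 42]
  [89, 35, 61, 17, 42]
  [61, 35, 65, 65, 42]
  [61, 27, 68, 53, 68]
  [60, 29, 87, 70, 42]
Key observation: the optimum is the walk 4->4->1, with weight 29 min 35 = 29.
Optimal value attained by: walk 4->4->1.
Answer: (T^⊗2)[4][1] = 29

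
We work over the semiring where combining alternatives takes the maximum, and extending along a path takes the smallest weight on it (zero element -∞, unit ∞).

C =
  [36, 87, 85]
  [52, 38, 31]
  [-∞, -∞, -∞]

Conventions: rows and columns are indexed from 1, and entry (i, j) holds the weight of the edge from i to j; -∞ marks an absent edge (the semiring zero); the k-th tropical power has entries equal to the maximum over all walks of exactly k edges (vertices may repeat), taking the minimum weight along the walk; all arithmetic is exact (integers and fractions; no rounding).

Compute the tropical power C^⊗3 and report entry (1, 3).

C^⊗2:
  [52, 38, 36]
  [38, 52, 52]
  [-∞, -∞, -∞]
C^⊗3:
  [38, 52, 52]
  [52, 38, 38]
  [-∞, -∞, -∞]
Key observation: the optimum is the walk 1->2->1->3, with weight 87 min 52 min 85 = 52.
Optimal value attained by: walk 1->2->1->3.
Answer: (C^⊗3)[1][3] = 52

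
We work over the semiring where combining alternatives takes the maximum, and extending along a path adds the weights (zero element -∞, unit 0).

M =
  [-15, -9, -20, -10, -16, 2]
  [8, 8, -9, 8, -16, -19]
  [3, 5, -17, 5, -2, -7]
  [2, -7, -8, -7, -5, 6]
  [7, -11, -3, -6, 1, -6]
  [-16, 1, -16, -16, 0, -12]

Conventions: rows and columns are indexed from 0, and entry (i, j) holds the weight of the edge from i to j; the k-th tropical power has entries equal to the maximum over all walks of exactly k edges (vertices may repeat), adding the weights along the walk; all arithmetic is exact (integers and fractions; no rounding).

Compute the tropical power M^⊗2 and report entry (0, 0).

M^⊗2:
  [-1, 3, -14, -1, 2, -4]
  [16, 16, 0, 16, 3, 14]
  [13, 13, -3, 13, 0, 11]
  [2, 7, -8, 1, 6, 4]
  [8, 2, -2, 2, 2, 9]
  [9, 9, -3, 9, 1, -6]
Key observation: the optimum is the walk 0->1->0, with weight (-9) + 8 = -1.
Optimal value attained by: walk 0->1->0.
Answer: (M^⊗2)[0][0] = -1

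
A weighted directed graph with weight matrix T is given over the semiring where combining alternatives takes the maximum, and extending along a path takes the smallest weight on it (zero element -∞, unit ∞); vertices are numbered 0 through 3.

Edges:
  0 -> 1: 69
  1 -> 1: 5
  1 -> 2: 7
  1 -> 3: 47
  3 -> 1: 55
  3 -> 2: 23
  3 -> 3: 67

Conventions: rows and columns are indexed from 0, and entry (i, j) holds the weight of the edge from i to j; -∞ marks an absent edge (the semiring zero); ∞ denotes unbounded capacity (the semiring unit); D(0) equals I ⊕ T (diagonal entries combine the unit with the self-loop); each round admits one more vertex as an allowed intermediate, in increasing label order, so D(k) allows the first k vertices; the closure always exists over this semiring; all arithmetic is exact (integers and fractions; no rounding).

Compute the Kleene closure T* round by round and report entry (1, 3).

D(0):
  [∞, 69, -∞, -∞]
  [-∞, ∞, 7, 47]
  [-∞, -∞, ∞, -∞]
  [-∞, 55, 23, ∞]
D(1):
  [∞, 69, -∞, -∞]
  [-∞, ∞, 7, 47]
  [-∞, -∞, ∞, -∞]
  [-∞, 55, 23, ∞]
D(2):
  [∞, 69, 7, 47]
  [-∞, ∞, 7, 47]
  [-∞, -∞, ∞, -∞]
  [-∞, 55, 23, ∞]
D(3):
  [∞, 69, 7, 47]
  [-∞, ∞, 7, 47]
  [-∞, -∞, ∞, -∞]
  [-∞, 55, 23, ∞]
D(4):
  [∞, 69, 23, 47]
  [-∞, ∞, 23, 47]
  [-∞, -∞, ∞, -∞]
  [-∞, 55, 23, ∞]
Answer: T*[1][3] = 47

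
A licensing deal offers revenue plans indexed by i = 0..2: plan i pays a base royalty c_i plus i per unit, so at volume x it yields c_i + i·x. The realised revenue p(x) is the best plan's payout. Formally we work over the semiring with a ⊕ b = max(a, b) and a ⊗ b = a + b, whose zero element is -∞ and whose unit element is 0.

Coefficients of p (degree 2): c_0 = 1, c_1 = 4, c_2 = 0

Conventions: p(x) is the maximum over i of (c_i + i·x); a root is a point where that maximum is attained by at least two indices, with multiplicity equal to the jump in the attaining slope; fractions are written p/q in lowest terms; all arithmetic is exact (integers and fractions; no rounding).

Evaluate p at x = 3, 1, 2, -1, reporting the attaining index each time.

p(3) = max(1+0·3=1, 4+1·3=7, 0+2·3=6) = 7 (attained by i=1)
p(1) = max(1+0·1=1, 4+1·1=5, 0+2·1=2) = 5 (attained by i=1)
p(2) = max(1+0·2=1, 4+1·2=6, 0+2·2=4) = 6 (attained by i=1)
p(-1) = max(1+0·(-1)=1, 4+1·(-1)=3, 0+2·(-1)=-2) = 3 (attained by i=1)
Answer: p(3) = 7; p(1) = 5; p(2) = 6; p(-1) = 3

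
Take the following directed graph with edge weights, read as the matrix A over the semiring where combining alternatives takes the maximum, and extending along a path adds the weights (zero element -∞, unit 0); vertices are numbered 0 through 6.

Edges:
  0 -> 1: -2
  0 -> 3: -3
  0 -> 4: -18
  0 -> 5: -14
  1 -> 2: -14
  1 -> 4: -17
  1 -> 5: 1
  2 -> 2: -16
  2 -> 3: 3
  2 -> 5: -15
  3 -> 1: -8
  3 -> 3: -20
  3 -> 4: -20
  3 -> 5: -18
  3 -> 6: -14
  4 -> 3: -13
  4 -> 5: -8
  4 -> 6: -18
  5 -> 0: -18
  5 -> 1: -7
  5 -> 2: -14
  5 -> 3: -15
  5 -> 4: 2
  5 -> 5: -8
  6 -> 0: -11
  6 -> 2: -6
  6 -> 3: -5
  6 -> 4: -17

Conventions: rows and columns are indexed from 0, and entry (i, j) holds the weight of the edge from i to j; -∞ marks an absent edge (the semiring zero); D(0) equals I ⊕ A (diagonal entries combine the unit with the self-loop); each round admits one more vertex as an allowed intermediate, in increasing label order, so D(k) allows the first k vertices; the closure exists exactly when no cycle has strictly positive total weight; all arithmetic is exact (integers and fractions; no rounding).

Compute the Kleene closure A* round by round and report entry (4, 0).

D(0):
  [0, -2, -∞, -3, -18, -14, -∞]
  [-∞, 0, -14, -∞, -17, 1, -∞]
  [-∞, -∞, 0, 3, -∞, -15, -∞]
  [-∞, -8, -∞, 0, -20, -18, -14]
  [-∞, -∞, -∞, -13, 0, -8, -18]
  [-18, -7, -14, -15, 2, 0, -∞]
  [-11, -∞, -6, -5, -17, -∞, 0]
D(1):
  [0, -2, -∞, -3, -18, -14, -∞]
  [-∞, 0, -14, -∞, -17, 1, -∞]
  [-∞, -∞, 0, 3, -∞, -15, -∞]
  [-∞, -8, -∞, 0, -20, -18, -14]
  [-∞, -∞, -∞, -13, 0, -8, -18]
  [-18, -7, -14, -15, 2, 0, -∞]
  [-11, -13, -6, -5, -17, -25, 0]
D(2):
  [0, -2, -16, -3, -18, -1, -∞]
  [-∞, 0, -14, -∞, -17, 1, -∞]
  [-∞, -∞, 0, 3, -∞, -15, -∞]
  [-∞, -8, -22, 0, -20, -7, -14]
  [-∞, -∞, -∞, -13, 0, -8, -18]
  [-18, -7, -14, -15, 2, 0, -∞]
  [-11, -13, -6, -5, -17, -12, 0]
D(3):
  [0, -2, -16, -3, -18, -1, -∞]
  [-∞, 0, -14, -11, -17, 1, -∞]
  [-∞, -∞, 0, 3, -∞, -15, -∞]
  [-∞, -8, -22, 0, -20, -7, -14]
  [-∞, -∞, -∞, -13, 0, -8, -18]
  [-18, -7, -14, -11, 2, 0, -∞]
  [-11, -13, -6, -3, -17, -12, 0]
D(4):
  [0, -2, -16, -3, -18, -1, -17]
  [-∞, 0, -14, -11, -17, 1, -25]
  [-∞, -5, 0, 3, -17, -4, -11]
  [-∞, -8, -22, 0, -20, -7, -14]
  [-∞, -21, -35, -13, 0, -8, -18]
  [-18, -7, -14, -11, 2, 0, -25]
  [-11, -11, -6, -3, -17, -10, 0]
D(5):
  [0, -2, -16, -3, -18, -1, -17]
  [-∞, 0, -14, -11, -17, 1, -25]
  [-∞, -5, 0, 3, -17, -4, -11]
  [-∞, -8, -22, 0, -20, -7, -14]
  [-∞, -21, -35, -13, 0, -8, -18]
  [-18, -7, -14, -11, 2, 0, -16]
  [-11, -11, -6, -3, -17, -10, 0]
D(6):
  [0, -2, -15, -3, 1, -1, -17]
  [-17, 0, -13, -10, 3, 1, -15]
  [-22, -5, 0, 3, -2, -4, -11]
  [-25, -8, -21, 0, -5, -7, -14]
  [-26, -15, -22, -13, 0, -8, -18]
  [-18, -7, -14, -11, 2, 0, -16]
  [-11, -11, -6, -3, -8, -10, 0]
D(7):
  [0, -2, -15, -3, 1, -1, -17]
  [-17, 0, -13, -10, 3, 1, -15]
  [-22, -5, 0, 3, -2, -4, -11]
  [-25, -8, -20, 0, -5, -7, -14]
  [-26, -15, -22, -13, 0, -8, -18]
  [-18, -7, -14, -11, 2, 0, -16]
  [-11, -11, -6, -3, -8, -10, 0]
Answer: A*[4][0] = -26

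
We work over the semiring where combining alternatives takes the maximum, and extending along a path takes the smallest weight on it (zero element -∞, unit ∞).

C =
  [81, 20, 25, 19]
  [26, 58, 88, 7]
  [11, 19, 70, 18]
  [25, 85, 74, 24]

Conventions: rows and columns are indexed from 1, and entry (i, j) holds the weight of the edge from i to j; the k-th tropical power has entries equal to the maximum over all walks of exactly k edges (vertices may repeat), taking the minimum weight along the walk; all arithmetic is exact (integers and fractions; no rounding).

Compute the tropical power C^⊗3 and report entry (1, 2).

C^⊗2:
  [81, 20, 25, 19]
  [26, 58, 70, 19]
  [19, 19, 70, 18]
  [26, 58, 85, 24]
C^⊗3:
  [81, 20, 25, 19]
  [26, 58, 70, 19]
  [19, 19, 70, 19]
  [26, 58, 70, 24]
Key observation: the optimum is the walk 1->1->1->2, with weight 81 min 81 min 20 = 20.
Optimal value attained by: walk 1->1->1->2.
Answer: (C^⊗3)[1][2] = 20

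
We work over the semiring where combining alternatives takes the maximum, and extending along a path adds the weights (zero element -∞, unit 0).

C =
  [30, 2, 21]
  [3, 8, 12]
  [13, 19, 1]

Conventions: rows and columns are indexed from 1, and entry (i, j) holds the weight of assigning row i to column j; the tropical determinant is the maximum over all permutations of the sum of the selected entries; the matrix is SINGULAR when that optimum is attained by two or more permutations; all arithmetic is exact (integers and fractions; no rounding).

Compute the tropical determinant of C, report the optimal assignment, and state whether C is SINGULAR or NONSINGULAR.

σ = (1, 2, 3): 30 + 8 + 1 = 39
σ = (1, 3, 2): 30 + 12 + 19 = 61
σ = (2, 1, 3): 2 + 3 + 1 = 6
σ = (2, 3, 1): 2 + 12 + 13 = 27
σ = (3, 1, 2): 21 + 3 + 19 = 43
σ = (3, 2, 1): 21 + 8 + 13 = 42
Optimal value attained by: σ = (1, 3, 2).
Answer: det⊕(C) = 61; verdict: NONSINGULAR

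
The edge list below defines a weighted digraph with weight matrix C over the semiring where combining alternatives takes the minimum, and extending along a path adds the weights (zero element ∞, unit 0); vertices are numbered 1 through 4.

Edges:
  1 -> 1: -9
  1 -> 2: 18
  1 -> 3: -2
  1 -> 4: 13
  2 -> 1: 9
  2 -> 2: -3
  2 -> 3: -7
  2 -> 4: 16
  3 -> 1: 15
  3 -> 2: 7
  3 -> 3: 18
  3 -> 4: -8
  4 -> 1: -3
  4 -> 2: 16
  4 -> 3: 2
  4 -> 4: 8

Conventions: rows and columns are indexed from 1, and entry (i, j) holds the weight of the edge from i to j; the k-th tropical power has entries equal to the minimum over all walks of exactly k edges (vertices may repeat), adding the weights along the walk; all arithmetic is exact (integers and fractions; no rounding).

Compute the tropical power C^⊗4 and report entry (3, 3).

C^⊗2:
  [-18, 5, -11, -10]
  [0, -6, -10, -15]
  [-11, 4, -6, 0]
  [-12, 9, -5, -6]
C^⊗3:
  [-27, -4, -20, -19]
  [-18, -9, -13, -18]
  [-20, 1, -13, -14]
  [-21, 2, -14, -13]
C^⊗4:
  [-36, -13, -29, -28]
  [-27, -12, -20, -21]
  [-29, -6, -22, -21]
  [-30, -7, -23, -22]
Key observation: the optimum is the walk 3->4->1->1->3, with weight (-8) + (-3) + (-9) + (-2) = -22.
Optimal value attained by: walk 3->4->1->1->3.
Answer: (C^⊗4)[3][3] = -22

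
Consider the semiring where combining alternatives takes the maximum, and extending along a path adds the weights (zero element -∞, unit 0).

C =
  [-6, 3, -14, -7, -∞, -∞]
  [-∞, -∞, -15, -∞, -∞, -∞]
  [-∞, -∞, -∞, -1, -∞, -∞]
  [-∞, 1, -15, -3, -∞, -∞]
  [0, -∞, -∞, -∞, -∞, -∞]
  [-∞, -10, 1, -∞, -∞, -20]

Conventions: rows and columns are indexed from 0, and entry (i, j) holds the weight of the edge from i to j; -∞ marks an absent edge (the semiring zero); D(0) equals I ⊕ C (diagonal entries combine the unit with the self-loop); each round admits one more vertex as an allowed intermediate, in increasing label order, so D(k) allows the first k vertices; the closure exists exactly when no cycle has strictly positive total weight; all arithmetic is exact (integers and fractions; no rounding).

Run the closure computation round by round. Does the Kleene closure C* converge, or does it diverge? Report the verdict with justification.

D(0):
  [0, 3, -14, -7, -∞, -∞]
  [-∞, 0, -15, -∞, -∞, -∞]
  [-∞, -∞, 0, -1, -∞, -∞]
  [-∞, 1, -15, 0, -∞, -∞]
  [0, -∞, -∞, -∞, 0, -∞]
  [-∞, -10, 1, -∞, -∞, 0]
D(1):
  [0, 3, -14, -7, -∞, -∞]
  [-∞, 0, -15, -∞, -∞, -∞]
  [-∞, -∞, 0, -1, -∞, -∞]
  [-∞, 1, -15, 0, -∞, -∞]
  [0, 3, -14, -7, 0, -∞]
  [-∞, -10, 1, -∞, -∞, 0]
D(2):
  [0, 3, -12, -7, -∞, -∞]
  [-∞, 0, -15, -∞, -∞, -∞]
  [-∞, -∞, 0, -1, -∞, -∞]
  [-∞, 1, -14, 0, -∞, -∞]
  [0, 3, -12, -7, 0, -∞]
  [-∞, -10, 1, -∞, -∞, 0]
D(3):
  [0, 3, -12, -7, -∞, -∞]
  [-∞, 0, -15, -16, -∞, -∞]
  [-∞, -∞, 0, -1, -∞, -∞]
  [-∞, 1, -14, 0, -∞, -∞]
  [0, 3, -12, -7, 0, -∞]
  [-∞, -10, 1, 0, -∞, 0]
D(4):
  [0, 3, -12, -7, -∞, -∞]
  [-∞, 0, -15, -16, -∞, -∞]
  [-∞, 0, 0, -1, -∞, -∞]
  [-∞, 1, -14, 0, -∞, -∞]
  [0, 3, -12, -7, 0, -∞]
  [-∞, 1, 1, 0, -∞, 0]
D(5):
  [0, 3, -12, -7, -∞, -∞]
  [-∞, 0, -15, -16, -∞, -∞]
  [-∞, 0, 0, -1, -∞, -∞]
  [-∞, 1, -14, 0, -∞, -∞]
  [0, 3, -12, -7, 0, -∞]
  [-∞, 1, 1, 0, -∞, 0]
D(6):
  [0, 3, -12, -7, -∞, -∞]
  [-∞, 0, -15, -16, -∞, -∞]
  [-∞, 0, 0, -1, -∞, -∞]
  [-∞, 1, -14, 0, -∞, -∞]
  [0, 3, -12, -7, 0, -∞]
  [-∞, 1, 1, 0, -∞, 0]
Key observation: every diagonal entry stays at the unit through all rounds, so no improving cycle exists.
Answer: CONVERGES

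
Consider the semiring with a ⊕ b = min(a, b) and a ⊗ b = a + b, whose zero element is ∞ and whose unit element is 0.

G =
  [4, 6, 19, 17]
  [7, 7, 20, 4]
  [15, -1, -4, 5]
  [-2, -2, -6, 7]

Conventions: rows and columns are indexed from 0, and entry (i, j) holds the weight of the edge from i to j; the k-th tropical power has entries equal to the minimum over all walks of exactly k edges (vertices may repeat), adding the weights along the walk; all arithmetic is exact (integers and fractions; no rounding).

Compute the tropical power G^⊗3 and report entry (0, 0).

G^⊗2:
  [8, 10, 11, 10]
  [2, 2, -2, 11]
  [3, -5, -8, 1]
  [2, -7, -10, -1]
G^⊗3:
  [8, 8, 4, 14]
  [6, -3, -6, 3]
  [-1, -9, -12, -3]
  [-3, -11, -14, -5]
Key observation: the optimum is the walk 0->1->3->0, with weight 6 + 4 + (-2) = 8.
Optimal value attained by: walk 0->1->3->0.
Answer: (G^⊗3)[0][0] = 8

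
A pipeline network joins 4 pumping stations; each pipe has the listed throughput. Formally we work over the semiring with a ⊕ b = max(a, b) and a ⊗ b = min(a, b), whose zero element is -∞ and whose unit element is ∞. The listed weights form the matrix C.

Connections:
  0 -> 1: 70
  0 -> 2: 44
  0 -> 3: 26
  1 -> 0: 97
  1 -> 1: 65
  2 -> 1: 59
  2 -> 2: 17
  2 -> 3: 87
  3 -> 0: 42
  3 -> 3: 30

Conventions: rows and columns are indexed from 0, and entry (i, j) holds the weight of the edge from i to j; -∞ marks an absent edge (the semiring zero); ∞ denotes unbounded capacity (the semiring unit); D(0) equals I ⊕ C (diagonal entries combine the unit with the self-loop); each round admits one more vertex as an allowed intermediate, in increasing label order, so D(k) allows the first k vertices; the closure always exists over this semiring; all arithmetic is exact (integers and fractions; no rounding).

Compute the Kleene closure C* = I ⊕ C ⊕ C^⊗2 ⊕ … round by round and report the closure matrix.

D(0):
  [∞, 70, 44, 26]
  [97, ∞, -∞, -∞]
  [-∞, 59, ∞, 87]
  [42, -∞, -∞, ∞]
D(1):
  [∞, 70, 44, 26]
  [97, ∞, 44, 26]
  [-∞, 59, ∞, 87]
  [42, 42, 42, ∞]
D(2):
  [∞, 70, 44, 26]
  [97, ∞, 44, 26]
  [59, 59, ∞, 87]
  [42, 42, 42, ∞]
D(3):
  [∞, 70, 44, 44]
  [97, ∞, 44, 44]
  [59, 59, ∞, 87]
  [42, 42, 42, ∞]
D(4):
  [∞, 70, 44, 44]
  [97, ∞, 44, 44]
  [59, 59, ∞, 87]
  [42, 42, 42, ∞]
Answer: C* = [[∞, 70, 44, 44], [97, ∞, 44, 44], [59, 59, ∞, 87], [42, 42, 42, ∞]]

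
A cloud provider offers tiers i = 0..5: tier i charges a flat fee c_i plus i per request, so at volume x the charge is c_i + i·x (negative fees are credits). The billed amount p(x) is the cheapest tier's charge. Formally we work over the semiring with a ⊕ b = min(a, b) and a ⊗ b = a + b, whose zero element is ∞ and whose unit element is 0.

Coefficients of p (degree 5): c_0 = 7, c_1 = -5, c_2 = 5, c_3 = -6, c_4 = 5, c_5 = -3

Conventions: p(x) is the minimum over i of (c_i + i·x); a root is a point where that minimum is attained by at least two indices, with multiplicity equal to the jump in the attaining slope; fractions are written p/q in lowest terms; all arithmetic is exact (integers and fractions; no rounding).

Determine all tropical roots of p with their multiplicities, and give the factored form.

hull edge (i=0, c=7) to (i=1, c=-5): slope -12, span 1
hull edge (i=1, c=-5) to (i=3, c=-6): slope -1/2, span 2
hull edge (i=3, c=-6) to (i=5, c=-3): slope 3/2, span 2
Factored form: p(x) = -3 ⊗ (x ⊕ (-3/2)) ⊗ (x ⊕ (-3/2)) ⊗ (x ⊕ 1/2) ⊗ (x ⊕ 1/2) ⊗ (x ⊕ 12)
Answer: roots = -3/2 (mult 2), 1/2 (mult 2), 12 (mult 1)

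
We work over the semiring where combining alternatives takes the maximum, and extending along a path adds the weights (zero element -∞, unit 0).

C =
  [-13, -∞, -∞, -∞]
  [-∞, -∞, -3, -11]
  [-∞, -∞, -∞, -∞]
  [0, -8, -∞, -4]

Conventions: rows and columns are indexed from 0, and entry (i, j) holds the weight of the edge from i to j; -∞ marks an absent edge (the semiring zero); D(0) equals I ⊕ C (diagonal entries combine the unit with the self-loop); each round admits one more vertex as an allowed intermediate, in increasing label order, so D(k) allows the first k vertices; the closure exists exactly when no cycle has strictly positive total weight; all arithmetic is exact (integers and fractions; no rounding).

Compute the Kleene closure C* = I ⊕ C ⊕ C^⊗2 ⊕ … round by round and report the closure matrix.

D(0):
  [0, -∞, -∞, -∞]
  [-∞, 0, -3, -11]
  [-∞, -∞, 0, -∞]
  [0, -8, -∞, 0]
D(1):
  [0, -∞, -∞, -∞]
  [-∞, 0, -3, -11]
  [-∞, -∞, 0, -∞]
  [0, -8, -∞, 0]
D(2):
  [0, -∞, -∞, -∞]
  [-∞, 0, -3, -11]
  [-∞, -∞, 0, -∞]
  [0, -8, -11, 0]
D(3):
  [0, -∞, -∞, -∞]
  [-∞, 0, -3, -11]
  [-∞, -∞, 0, -∞]
  [0, -8, -11, 0]
D(4):
  [0, -∞, -∞, -∞]
  [-11, 0, -3, -11]
  [-∞, -∞, 0, -∞]
  [0, -8, -11, 0]
Answer: C* = [[0, -∞, -∞, -∞], [-11, 0, -3, -11], [-∞, -∞, 0, -∞], [0, -8, -11, 0]]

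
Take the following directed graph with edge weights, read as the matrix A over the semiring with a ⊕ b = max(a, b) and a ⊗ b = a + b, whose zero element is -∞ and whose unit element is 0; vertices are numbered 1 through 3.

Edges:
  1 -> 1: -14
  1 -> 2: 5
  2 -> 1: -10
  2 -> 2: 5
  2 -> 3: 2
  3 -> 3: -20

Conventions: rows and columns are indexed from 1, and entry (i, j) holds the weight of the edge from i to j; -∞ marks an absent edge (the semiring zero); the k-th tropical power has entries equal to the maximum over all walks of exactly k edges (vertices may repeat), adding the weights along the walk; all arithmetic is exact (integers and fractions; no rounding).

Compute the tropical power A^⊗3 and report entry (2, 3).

A^⊗2:
  [-5, 10, 7]
  [-5, 10, 7]
  [-∞, -∞, -40]
A^⊗3:
  [0, 15, 12]
  [0, 15, 12]
  [-∞, -∞, -60]
Key observation: the optimum is the walk 2->2->2->3, with weight 5 + 5 + 2 = 12.
Optimal value attained by: walk 2->2->2->3.
Answer: (A^⊗3)[2][3] = 12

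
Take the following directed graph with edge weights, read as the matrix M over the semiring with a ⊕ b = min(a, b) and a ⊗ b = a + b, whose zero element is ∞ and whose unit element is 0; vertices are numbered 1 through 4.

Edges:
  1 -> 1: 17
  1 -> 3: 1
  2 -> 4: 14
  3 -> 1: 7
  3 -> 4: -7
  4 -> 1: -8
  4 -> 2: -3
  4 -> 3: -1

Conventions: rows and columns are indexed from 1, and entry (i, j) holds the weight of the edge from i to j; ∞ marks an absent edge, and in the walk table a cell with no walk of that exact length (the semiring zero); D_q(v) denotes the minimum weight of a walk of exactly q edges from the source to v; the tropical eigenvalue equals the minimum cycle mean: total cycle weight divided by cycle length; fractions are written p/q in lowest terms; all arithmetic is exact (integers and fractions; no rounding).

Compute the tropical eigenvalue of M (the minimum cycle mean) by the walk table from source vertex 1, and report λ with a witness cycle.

q=0: [0, ∞, ∞, ∞]
q=1: [17, ∞, 1, ∞]
q=2: [8, ∞, 18, -6]
q=3: [-14, -9, -7, 11]
q=4: [0, 8, -13, -14]
Optimal cycle mean attained by: cycle 1->3->4->1, total 1 + (-7) + (-8), length 3.
Answer: λ = -14/3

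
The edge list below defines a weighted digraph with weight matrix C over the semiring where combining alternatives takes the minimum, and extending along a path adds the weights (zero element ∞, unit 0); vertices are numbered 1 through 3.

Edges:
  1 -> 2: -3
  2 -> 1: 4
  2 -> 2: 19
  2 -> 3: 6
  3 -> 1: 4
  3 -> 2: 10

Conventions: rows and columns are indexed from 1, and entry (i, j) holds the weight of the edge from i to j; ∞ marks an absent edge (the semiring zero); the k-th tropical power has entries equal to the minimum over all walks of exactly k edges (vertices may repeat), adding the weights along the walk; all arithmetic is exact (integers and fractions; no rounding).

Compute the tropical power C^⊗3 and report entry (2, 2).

C^⊗2:
  [1, 16, 3]
  [10, 1, 25]
  [14, 1, 16]
C^⊗3:
  [7, -2, 22]
  [5, 7, 7]
  [5, 11, 7]
Key observation: the optimum is the walk 2->3->1->2, with weight 6 + 4 + (-3) = 7.
Optimal value attained by: walk 2->3->1->2.
Answer: (C^⊗3)[2][2] = 7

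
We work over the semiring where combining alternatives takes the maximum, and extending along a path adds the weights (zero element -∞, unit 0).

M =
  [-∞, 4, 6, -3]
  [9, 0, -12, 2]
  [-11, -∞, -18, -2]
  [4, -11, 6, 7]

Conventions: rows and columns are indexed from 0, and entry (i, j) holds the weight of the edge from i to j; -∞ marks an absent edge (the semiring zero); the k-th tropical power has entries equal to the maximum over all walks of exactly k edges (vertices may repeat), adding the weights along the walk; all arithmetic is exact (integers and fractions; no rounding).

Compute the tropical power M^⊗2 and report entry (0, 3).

M^⊗2:
  [13, 4, 3, 6]
  [9, 13, 15, 9]
  [2, -7, 4, 5]
  [11, 8, 13, 14]
Key observation: the optimum is the walk 0->1->3, with weight 4 + 2 = 6.
Optimal value attained by: walk 0->1->3.
Answer: (M^⊗2)[0][3] = 6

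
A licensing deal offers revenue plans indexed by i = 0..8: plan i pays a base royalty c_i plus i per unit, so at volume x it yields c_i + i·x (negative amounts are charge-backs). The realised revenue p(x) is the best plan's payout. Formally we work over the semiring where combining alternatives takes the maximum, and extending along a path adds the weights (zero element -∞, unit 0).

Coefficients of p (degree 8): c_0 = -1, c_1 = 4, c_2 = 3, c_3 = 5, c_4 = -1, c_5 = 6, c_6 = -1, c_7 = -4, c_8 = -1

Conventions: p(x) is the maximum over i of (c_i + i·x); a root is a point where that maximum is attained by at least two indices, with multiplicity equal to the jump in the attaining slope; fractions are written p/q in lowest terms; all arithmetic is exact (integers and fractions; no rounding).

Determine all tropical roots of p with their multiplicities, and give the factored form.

hull edge (i=0, c=-1) to (i=1, c=4): slope 5, span 1
hull edge (i=1, c=4) to (i=5, c=6): slope 1/2, span 4
hull edge (i=5, c=6) to (i=8, c=-1): slope -7/3, span 3
Factored form: p(x) = -1 ⊗ (x ⊕ (-5)) ⊗ (x ⊕ (-1/2)) ⊗ (x ⊕ (-1/2)) ⊗ (x ⊕ (-1/2)) ⊗ (x ⊕ (-1/2)) ⊗ (x ⊕ 7/3) ⊗ (x ⊕ 7/3) ⊗ (x ⊕ 7/3)
Answer: roots = -5 (mult 1), -1/2 (mult 4), 7/3 (mult 3)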